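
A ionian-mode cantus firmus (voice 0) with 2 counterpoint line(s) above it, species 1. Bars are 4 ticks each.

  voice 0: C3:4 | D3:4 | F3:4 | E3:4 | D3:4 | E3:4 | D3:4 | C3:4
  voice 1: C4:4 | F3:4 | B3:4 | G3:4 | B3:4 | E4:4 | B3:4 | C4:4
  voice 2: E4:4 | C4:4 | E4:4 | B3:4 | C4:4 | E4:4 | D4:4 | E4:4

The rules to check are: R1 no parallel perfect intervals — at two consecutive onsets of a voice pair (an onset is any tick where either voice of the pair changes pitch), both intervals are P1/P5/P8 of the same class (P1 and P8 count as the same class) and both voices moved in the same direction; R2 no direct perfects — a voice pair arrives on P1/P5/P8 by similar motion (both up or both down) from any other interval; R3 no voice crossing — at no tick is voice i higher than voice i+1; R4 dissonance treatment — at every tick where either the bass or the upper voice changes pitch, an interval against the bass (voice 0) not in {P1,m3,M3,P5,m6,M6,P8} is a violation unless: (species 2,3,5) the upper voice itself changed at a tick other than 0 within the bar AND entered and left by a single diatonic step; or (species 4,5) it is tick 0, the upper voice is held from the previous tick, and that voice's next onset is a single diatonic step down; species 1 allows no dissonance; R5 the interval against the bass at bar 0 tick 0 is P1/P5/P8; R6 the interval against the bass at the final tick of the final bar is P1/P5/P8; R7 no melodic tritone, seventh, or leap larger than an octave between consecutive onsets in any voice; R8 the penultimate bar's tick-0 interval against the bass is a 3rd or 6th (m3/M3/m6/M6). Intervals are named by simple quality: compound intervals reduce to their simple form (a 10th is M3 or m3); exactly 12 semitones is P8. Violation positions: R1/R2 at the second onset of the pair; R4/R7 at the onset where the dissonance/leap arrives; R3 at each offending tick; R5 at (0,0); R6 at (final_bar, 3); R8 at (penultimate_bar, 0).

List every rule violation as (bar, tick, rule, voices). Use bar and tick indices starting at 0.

bar 0: v0=C3 v1=C4 v2=E4 downbeat M3
bar 1: v0=D3 v1=F3 v2=C4 downbeat m7
bar 2: v0=F3 v1=B3 v2=E4 downbeat M7
bar 3: v0=E3 v1=G3 v2=B3 downbeat P5
bar 4: v0=D3 v1=B3 v2=C4 downbeat m7
bar 5: v0=E3 v1=E4 v2=E4 downbeat P8
bar 6: v0=D3 v1=B3 v2=D4 downbeat P8
bar 7: v0=C3 v1=C4 v2=E4 downbeat M3
  -> R5 @ bar 0 tick 0 v(0, 2): opens on M3
  -> R2 @ bar 1 tick 0 v(1, 2): C4/E4 M3 -> F3/C4 P5 similar
  -> R4 @ bar 1 tick 0 v(0, 2): D3/C4 m7 untreated
  -> R4 @ bar 2 tick 0 v(0, 1): F3/B3 TT untreated
  -> R4 @ bar 2 tick 0 v(0, 2): F3/E4 M7 untreated
  -> R7 @ bar 2 tick 0 v(1,): F3->B3 leap 6st
  -> R2 @ bar 3 tick 0 v(0, 2): F3/E4 M7 -> E3/B3 P5 similar
  -> R4 @ bar 4 tick 0 v(0, 2): D3/C4 m7 untreated
  -> R2 @ bar 5 tick 0 v(0, 1): D3/B3 M6 -> E3/E4 P8 similar
  -> R2 @ bar 5 tick 0 v(0, 2): D3/C4 m7 -> E3/E4 P8 similar
  -> R2 @ bar 5 tick 0 v(1, 2): B3/C4 m2 -> E4/E4 P1 similar
  -> R1 @ bar 6 tick 0 v(0, 2): E3/E4 P8 -> D3/D4 P8 similar
  -> R8 @ bar 6 tick 0 v(0, 2): penult P8 not 3rd/6th
  -> R6 @ bar 7 tick 3 v(0, 2): closes on M3

(0, 0, R5, (0, 2))
(1, 0, R2, (1, 2))
(1, 0, R4, (0, 2))
(2, 0, R4, (0, 1))
(2, 0, R4, (0, 2))
(2, 0, R7, (1,))
(3, 0, R2, (0, 2))
(4, 0, R4, (0, 2))
(5, 0, R2, (0, 1))
(5, 0, R2, (0, 2))
(5, 0, R2, (1, 2))
(6, 0, R1, (0, 2))
(6, 0, R8, (0, 2))
(7, 3, R6, (0, 2))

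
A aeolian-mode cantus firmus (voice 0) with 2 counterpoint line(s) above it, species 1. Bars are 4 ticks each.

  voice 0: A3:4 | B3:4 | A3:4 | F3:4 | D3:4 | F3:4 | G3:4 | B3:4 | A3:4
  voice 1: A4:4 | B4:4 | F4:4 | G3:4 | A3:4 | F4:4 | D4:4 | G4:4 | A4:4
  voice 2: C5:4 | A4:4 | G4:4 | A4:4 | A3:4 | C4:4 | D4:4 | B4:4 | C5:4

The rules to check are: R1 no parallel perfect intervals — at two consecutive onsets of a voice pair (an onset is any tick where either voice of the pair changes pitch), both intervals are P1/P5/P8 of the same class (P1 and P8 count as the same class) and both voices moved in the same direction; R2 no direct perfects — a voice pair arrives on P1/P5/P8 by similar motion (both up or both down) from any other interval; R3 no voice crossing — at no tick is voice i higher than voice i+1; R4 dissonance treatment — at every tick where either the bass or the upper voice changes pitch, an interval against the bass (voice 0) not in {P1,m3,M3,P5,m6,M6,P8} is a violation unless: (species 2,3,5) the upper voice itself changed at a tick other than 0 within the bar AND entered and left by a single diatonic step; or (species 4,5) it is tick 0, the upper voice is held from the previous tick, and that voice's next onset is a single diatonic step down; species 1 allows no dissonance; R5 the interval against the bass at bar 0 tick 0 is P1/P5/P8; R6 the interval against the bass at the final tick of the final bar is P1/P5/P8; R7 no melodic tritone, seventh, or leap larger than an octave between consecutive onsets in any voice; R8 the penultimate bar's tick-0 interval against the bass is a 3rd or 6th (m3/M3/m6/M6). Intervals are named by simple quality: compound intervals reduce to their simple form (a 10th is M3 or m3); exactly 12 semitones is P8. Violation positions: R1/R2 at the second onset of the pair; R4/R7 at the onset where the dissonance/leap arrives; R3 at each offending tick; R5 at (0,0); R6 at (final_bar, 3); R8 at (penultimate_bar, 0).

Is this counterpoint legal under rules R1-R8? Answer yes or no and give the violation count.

No (22 violations)

bar 0: v0=A3 v1=A4 v2=C5 (m3)
bar 1: v0=B3 v1=B4 v2=A4 (m7)
bar 2: v0=A3 v1=F4 v2=G4 (m7)
bar 3: v0=F3 v1=G3 v2=A4 (M3)
bar 4: v0=D3 v1=A3 v2=A3 (P5)
bar 5: v0=F3 v1=F4 v2=C4 (P5)
bar 6: v0=G3 v1=D4 v2=D4 (P5)
bar 7: v0=B3 v1=G4 v2=B4 (P8)
bar 8: v0=A3 v1=A4 v2=C5 (m3)
  R5 @ bar0.0: opens on m3
  R1 @ bar1.0: A3/A4 P8 -> B3/B4 P8 similar
  R3 @ bar1.0: B4 above A4
  R4 @ bar1.0: B3/A4 m7 untreated
  R3 @ bar1.1: B4 above A4
  R3 @ bar1.2: B4 above A4
  R3 @ bar1.3: B4 above A4
  R4 @ bar2.0: A3/G4 m7 untreated
  R7 @ bar2.0: B4->F4 leap 6st
  R4 @ bar3.0: F3/G3 M2 untreated
  R7 @ bar3.0: F4->G3 leap 10st
  R2 @ bar4.0: F3/A4 M3 -> D3/A3 P5 similar
  R1 @ bar5.0: D3/A3 P5 -> F3/C4 P5 similar
  R2 @ bar5.0: D3/A3 P5 -> F3/F4 P8 similar
  R3 @ bar5.0: F4 above C4
  R3 @ bar5.1: F4 above C4
  R3 @ bar5.2: F4 above C4
  R3 @ bar5.3: F4 above C4
  R1 @ bar6.0: F3/C4 P5 -> G3/D4 P5 similar
  R2 @ bar7.0: G3/D4 P5 -> B3/B4 P8 similar
  R8 @ bar7.0: penult P8 not 3rd/6th
  R6 @ bar8.3: closes on m3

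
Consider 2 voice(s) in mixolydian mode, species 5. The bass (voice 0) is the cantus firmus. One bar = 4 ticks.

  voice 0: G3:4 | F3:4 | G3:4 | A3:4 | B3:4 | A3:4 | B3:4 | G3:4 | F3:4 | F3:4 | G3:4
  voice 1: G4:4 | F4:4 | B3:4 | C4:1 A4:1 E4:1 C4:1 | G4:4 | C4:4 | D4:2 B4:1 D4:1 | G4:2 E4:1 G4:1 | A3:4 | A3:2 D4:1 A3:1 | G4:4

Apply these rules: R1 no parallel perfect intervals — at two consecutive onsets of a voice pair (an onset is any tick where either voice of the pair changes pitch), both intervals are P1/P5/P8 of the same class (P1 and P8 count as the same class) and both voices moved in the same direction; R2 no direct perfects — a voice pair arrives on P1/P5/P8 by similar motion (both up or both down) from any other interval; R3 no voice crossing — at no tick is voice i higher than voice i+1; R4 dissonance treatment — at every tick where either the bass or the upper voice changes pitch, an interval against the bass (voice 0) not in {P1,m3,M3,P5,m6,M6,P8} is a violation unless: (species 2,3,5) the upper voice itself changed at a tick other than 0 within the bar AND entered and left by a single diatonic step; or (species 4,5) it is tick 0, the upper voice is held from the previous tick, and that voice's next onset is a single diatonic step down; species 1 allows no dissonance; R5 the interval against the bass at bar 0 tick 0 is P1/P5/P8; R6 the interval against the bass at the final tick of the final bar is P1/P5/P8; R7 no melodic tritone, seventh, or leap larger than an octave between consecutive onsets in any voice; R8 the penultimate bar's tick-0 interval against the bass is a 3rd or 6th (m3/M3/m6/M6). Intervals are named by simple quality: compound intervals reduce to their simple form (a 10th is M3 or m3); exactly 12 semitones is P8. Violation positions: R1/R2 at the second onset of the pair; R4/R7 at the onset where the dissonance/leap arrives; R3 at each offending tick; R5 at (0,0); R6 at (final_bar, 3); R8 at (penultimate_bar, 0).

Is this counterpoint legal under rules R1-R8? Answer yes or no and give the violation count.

bar 0: v0=G3 v1=G4 (P8)
bar 1: v0=F3 v1=F4 (P8)
bar 2: v0=G3 v1=B3 (M3)
bar 3: v0=A3 v1=C4 (m3)
bar 4: v0=B3 v1=G4 (m6)
bar 5: v0=A3 v1=C4 (m3)
bar 6: v0=B3 v1=D4 (m3)
bar 7: v0=G3 v1=G4 (P8)
bar 8: v0=F3 v1=A3 (M3)
bar 9: v0=F3 v1=A3 (M3)
bar 10: v0=G3 v1=G4 (P8)
  R1 @ bar1.0: G3/G4 P8 -> F3/F4 P8 similar
  R7 @ bar2.0: F4->B3 leap 6st
  R7 @ bar8.0: G4->A3 leap 10st
  R2 @ bar10.0: F3/A3 M3 -> G3/G4 P8 similar
  R7 @ bar10.0: A3->G4 leap 10st

No (5 violations)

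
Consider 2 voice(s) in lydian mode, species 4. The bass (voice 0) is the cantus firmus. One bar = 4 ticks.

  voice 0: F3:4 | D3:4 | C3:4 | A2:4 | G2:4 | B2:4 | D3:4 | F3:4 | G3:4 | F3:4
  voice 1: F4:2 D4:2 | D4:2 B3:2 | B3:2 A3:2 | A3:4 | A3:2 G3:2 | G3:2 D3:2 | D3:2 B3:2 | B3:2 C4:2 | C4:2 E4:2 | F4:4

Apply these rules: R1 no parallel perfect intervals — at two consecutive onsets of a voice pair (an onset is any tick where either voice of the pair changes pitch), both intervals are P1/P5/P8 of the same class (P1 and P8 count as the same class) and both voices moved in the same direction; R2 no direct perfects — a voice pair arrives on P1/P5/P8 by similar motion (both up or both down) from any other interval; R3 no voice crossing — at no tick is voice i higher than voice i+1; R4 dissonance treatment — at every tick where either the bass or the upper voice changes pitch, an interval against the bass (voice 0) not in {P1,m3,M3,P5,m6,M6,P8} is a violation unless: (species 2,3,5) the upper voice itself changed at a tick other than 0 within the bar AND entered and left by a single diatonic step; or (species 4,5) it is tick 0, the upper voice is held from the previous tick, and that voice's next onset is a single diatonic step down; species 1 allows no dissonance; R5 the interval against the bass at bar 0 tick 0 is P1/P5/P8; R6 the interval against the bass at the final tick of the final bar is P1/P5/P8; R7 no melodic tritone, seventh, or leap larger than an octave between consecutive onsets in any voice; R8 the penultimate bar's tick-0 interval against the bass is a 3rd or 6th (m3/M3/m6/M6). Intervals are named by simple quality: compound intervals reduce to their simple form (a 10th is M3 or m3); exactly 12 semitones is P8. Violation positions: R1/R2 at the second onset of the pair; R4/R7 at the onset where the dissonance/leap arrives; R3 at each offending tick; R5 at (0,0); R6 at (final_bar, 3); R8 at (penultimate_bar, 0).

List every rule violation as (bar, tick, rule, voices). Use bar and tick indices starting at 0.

bar 0: v0=F3 v1=F4 downbeat P8
bar 1: v0=D3 v1=D4 downbeat P8
bar 2: v0=C3 v1=B3 downbeat M7
bar 3: v0=A2 v1=A3 downbeat P8
bar 4: v0=G2 v1=A3 downbeat M2
bar 5: v0=B2 v1=G3 downbeat m6
bar 6: v0=D3 v1=D3 downbeat P1
bar 7: v0=F3 v1=B3 downbeat TT
bar 8: v0=G3 v1=C4 downbeat P4
bar 9: v0=F3 v1=F4 downbeat P8
  -> R4 @ bar 7 tick 0 v(0, 1): F3/B3 TT untreated
  -> R4 @ bar 8 tick 0 v(0, 1): G3/C4 P4 untreated
  -> R8 @ bar 8 tick 0 v(0, 1): penult P4 not 3rd/6th

(7, 0, R4, (0, 1))
(8, 0, R4, (0, 1))
(8, 0, R8, (0, 1))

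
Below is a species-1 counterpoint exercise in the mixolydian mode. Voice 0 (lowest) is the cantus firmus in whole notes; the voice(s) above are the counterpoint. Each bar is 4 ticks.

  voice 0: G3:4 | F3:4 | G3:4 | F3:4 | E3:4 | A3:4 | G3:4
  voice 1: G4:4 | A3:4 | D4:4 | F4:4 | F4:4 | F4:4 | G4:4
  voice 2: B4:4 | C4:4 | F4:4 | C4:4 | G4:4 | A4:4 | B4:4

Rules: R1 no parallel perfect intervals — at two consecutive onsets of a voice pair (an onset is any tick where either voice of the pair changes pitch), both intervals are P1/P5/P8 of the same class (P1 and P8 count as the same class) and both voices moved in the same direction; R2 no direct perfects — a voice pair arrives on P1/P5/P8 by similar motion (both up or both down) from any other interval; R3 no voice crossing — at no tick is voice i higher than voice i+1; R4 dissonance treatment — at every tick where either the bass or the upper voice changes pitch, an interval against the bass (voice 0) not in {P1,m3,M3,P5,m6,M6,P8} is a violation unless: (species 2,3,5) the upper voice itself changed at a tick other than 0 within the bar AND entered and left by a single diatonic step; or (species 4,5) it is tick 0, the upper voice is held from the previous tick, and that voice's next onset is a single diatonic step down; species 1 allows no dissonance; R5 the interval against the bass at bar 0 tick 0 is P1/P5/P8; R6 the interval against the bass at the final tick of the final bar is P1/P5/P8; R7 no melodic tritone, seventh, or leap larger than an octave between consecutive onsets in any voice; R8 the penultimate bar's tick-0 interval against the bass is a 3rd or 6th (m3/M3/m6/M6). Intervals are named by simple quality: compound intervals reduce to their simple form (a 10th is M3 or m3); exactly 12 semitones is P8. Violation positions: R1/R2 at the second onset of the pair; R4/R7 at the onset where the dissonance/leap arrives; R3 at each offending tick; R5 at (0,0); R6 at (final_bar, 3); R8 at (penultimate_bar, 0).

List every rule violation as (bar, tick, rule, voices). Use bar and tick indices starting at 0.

bar 0: v0=G3 v1=G4 v2=B4 downbeat M3
bar 1: v0=F3 v1=A3 v2=C4 downbeat P5
bar 2: v0=G3 v1=D4 v2=F4 downbeat m7
bar 3: v0=F3 v1=F4 v2=C4 downbeat P5
bar 4: v0=E3 v1=F4 v2=G4 downbeat m3
bar 5: v0=A3 v1=F4 v2=A4 downbeat P8
bar 6: v0=G3 v1=G4 v2=B4 downbeat M3
  -> R5 @ bar 0 tick 0 v(0, 2): opens on M3
  -> R2 @ bar 1 tick 0 v(0, 2): G3/B4 M3 -> F3/C4 P5 similar
  -> R7 @ bar 1 tick 0 v(1,): G4->A3 leap 10st
  -> R7 @ bar 1 tick 0 v(2,): B4->C4 leap 11st
  -> R2 @ bar 2 tick 0 v(0, 1): F3/A3 M3 -> G3/D4 P5 similar
  -> R4 @ bar 2 tick 0 v(0, 2): G3/F4 m7 untreated
  -> R2 @ bar 3 tick 0 v(0, 2): G3/F4 m7 -> F3/C4 P5 similar
  -> R3 @ bar 3 tick 0 v(1, 2): F4 above C4
  -> R3 @ bar 3 tick 1 v(1, 2): F4 above C4
  -> R3 @ bar 3 tick 2 v(1, 2): F4 above C4
  -> R3 @ bar 3 tick 3 v(1, 2): F4 above C4
  -> R4 @ bar 4 tick 0 v(0, 1): E3/F4 m2 untreated
  -> R2 @ bar 5 tick 0 v(0, 2): E3/G4 m3 -> A3/A4 P8 similar
  -> R8 @ bar 5 tick 0 v(0, 2): penult P8 not 3rd/6th
  -> R6 @ bar 6 tick 3 v(0, 2): closes on M3

(0, 0, R5, (0, 2))
(1, 0, R2, (0, 2))
(1, 0, R7, (1,))
(1, 0, R7, (2,))
(2, 0, R2, (0, 1))
(2, 0, R4, (0, 2))
(3, 0, R2, (0, 2))
(3, 0, R3, (1, 2))
(3, 1, R3, (1, 2))
(3, 2, R3, (1, 2))
(3, 3, R3, (1, 2))
(4, 0, R4, (0, 1))
(5, 0, R2, (0, 2))
(5, 0, R8, (0, 2))
(6, 3, R6, (0, 2))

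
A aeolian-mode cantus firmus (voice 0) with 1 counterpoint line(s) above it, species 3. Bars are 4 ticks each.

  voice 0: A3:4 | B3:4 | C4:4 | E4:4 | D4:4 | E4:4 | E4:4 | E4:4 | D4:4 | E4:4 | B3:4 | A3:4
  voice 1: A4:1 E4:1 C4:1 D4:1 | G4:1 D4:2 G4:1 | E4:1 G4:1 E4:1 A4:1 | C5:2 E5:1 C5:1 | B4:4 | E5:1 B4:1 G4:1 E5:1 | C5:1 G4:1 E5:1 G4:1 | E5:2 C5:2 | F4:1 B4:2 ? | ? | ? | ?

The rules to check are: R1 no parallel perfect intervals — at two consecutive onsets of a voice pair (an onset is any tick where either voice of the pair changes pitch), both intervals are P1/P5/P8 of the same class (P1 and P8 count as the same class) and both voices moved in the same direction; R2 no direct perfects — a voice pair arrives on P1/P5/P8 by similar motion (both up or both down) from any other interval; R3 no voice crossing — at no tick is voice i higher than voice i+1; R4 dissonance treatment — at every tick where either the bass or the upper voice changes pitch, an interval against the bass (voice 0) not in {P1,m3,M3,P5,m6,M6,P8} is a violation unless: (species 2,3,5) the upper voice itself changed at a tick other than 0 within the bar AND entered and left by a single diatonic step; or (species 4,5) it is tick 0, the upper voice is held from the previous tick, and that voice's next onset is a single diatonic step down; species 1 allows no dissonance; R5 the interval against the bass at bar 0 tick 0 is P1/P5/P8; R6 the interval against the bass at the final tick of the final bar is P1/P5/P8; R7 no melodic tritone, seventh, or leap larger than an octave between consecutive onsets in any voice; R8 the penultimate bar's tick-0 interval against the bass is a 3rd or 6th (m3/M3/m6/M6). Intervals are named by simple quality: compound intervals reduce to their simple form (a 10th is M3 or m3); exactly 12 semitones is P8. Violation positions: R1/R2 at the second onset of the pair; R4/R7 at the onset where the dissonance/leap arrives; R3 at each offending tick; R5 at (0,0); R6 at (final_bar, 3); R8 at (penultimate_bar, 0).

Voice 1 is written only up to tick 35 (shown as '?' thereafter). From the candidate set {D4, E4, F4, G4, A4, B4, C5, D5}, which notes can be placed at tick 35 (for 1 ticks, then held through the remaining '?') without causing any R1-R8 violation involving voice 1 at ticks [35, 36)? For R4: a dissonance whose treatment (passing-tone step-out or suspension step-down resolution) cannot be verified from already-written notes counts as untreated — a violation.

{A4, B4, D4, D5}

D4: legal
E4: violates R4
F4: violates R7
G4: violates R4
A4: legal
B4: legal
C5: violates R4
D5: legal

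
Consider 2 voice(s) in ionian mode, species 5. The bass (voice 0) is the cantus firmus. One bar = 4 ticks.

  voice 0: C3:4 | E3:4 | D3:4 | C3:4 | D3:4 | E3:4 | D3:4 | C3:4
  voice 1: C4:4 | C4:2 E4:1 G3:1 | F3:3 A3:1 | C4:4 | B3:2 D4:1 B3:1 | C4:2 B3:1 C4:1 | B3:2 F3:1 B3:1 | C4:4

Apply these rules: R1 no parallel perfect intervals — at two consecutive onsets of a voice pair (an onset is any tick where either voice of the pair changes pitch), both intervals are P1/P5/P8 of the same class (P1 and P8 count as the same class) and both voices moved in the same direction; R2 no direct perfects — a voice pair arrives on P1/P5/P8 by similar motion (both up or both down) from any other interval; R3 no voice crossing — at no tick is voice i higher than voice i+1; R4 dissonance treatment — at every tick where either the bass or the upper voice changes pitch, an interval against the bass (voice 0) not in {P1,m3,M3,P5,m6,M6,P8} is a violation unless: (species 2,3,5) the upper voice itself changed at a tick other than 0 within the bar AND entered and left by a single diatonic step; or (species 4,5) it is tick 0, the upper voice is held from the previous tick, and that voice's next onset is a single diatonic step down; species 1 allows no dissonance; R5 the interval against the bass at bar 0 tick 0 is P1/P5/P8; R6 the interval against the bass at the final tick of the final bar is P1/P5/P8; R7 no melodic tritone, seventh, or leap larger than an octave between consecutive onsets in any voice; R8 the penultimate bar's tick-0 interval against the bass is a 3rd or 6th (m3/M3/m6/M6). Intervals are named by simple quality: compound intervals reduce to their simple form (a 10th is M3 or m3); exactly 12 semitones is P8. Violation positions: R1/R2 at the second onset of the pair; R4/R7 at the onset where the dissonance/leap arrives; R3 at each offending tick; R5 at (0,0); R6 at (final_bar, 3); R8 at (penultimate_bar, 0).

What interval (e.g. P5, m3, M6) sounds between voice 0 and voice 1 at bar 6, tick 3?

M6

voice 0=D3 voice 1=B3 -> M6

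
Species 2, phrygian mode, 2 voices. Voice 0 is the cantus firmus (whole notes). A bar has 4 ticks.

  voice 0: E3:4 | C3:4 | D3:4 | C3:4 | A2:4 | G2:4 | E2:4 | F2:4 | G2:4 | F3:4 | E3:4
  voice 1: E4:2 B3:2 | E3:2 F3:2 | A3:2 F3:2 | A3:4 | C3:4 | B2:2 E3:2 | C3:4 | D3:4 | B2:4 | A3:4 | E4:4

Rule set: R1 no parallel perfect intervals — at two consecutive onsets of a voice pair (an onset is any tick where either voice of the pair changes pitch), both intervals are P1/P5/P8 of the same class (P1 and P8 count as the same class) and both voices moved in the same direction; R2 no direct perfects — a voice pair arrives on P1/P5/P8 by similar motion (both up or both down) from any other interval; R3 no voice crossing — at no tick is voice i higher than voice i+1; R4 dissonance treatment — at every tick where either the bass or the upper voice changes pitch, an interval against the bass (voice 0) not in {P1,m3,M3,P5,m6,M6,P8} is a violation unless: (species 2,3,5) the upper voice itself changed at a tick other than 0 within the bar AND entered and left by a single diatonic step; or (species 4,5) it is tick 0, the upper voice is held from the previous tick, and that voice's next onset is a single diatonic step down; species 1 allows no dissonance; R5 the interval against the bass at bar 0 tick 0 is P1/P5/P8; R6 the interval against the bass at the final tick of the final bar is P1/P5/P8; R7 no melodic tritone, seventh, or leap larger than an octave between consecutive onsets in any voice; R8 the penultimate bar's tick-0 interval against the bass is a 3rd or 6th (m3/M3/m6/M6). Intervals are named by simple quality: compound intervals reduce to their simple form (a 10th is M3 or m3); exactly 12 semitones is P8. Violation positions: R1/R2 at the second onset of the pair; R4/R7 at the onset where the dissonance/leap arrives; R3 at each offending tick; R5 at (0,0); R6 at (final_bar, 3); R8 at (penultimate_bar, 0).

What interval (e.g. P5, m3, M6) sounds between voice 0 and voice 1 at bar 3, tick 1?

M6

voice 0=C3 voice 1=A3 -> M6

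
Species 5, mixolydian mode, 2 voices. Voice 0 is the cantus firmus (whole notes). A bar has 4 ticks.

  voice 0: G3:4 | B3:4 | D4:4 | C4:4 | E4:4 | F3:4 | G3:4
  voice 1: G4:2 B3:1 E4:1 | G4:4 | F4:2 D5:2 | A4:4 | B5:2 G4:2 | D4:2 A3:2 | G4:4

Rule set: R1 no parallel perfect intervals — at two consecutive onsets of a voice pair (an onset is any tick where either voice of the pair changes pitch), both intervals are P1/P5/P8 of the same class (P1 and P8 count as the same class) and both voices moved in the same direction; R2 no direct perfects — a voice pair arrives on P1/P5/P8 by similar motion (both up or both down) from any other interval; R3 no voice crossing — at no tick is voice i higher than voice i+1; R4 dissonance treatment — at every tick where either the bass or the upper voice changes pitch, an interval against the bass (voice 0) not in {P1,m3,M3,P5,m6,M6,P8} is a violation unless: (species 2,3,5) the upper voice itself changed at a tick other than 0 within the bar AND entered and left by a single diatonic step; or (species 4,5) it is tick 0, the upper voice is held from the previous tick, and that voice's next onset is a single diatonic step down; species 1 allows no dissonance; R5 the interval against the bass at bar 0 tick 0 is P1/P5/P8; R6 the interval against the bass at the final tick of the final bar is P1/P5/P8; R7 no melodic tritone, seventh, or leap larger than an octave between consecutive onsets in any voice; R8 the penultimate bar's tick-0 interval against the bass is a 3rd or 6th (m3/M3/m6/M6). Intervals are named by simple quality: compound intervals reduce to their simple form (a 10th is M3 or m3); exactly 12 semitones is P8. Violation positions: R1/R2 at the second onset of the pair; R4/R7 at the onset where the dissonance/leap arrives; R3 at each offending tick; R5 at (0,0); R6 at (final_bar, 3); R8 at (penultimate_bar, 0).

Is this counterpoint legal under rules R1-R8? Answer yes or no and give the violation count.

bar 0: v0=G3 v1=G4 (P8)
bar 1: v0=B3 v1=G4 (m6)
bar 2: v0=D4 v1=F4 (m3)
bar 3: v0=C4 v1=A4 (M6)
bar 4: v0=E4 v1=B5 (P5)
bar 5: v0=F3 v1=D4 (M6)
bar 6: v0=G3 v1=G4 (P8)
  R2 @ bar4.0: C4/A4 M6 -> E4/B5 P5 similar
  R7 @ bar4.0: A4->B5 leap 14st
  R7 @ bar4.2: B5->G4 leap 16st
  R7 @ bar5.0: E4->F3 leap 11st
  R2 @ bar6.0: F3/A3 M3 -> G3/G4 P8 similar
  R7 @ bar6.0: A3->G4 leap 10st

No (6 violations)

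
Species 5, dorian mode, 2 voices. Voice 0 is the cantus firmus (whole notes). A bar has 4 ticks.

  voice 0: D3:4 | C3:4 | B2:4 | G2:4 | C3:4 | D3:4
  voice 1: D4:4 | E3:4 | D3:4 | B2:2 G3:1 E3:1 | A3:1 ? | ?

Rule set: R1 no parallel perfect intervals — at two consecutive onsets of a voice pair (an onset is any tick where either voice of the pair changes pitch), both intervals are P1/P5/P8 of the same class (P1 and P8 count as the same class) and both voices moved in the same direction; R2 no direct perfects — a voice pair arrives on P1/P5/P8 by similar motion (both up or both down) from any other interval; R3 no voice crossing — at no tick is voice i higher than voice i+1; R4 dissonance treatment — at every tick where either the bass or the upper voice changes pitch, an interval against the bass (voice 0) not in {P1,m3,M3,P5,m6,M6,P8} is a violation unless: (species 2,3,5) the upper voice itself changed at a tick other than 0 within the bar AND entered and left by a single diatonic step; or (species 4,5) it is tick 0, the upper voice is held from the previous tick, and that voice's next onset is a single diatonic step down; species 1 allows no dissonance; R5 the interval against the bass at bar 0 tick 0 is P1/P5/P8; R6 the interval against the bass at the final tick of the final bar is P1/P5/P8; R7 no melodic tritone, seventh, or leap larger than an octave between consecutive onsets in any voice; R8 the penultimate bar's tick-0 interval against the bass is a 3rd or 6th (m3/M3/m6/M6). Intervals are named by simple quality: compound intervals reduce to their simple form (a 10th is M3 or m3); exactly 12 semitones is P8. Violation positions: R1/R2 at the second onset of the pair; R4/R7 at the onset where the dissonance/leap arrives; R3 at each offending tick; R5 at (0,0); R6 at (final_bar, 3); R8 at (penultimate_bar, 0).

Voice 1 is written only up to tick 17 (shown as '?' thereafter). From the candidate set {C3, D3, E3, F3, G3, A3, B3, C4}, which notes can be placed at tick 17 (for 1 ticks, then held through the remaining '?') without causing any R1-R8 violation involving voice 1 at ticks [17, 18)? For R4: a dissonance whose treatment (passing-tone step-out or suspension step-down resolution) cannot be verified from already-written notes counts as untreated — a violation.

C3: legal
D3: violates R4
E3: legal
F3: violates R4
G3: legal
A3: legal
B3: violates R4
C4: legal

{A3, C3, C4, E3, G3}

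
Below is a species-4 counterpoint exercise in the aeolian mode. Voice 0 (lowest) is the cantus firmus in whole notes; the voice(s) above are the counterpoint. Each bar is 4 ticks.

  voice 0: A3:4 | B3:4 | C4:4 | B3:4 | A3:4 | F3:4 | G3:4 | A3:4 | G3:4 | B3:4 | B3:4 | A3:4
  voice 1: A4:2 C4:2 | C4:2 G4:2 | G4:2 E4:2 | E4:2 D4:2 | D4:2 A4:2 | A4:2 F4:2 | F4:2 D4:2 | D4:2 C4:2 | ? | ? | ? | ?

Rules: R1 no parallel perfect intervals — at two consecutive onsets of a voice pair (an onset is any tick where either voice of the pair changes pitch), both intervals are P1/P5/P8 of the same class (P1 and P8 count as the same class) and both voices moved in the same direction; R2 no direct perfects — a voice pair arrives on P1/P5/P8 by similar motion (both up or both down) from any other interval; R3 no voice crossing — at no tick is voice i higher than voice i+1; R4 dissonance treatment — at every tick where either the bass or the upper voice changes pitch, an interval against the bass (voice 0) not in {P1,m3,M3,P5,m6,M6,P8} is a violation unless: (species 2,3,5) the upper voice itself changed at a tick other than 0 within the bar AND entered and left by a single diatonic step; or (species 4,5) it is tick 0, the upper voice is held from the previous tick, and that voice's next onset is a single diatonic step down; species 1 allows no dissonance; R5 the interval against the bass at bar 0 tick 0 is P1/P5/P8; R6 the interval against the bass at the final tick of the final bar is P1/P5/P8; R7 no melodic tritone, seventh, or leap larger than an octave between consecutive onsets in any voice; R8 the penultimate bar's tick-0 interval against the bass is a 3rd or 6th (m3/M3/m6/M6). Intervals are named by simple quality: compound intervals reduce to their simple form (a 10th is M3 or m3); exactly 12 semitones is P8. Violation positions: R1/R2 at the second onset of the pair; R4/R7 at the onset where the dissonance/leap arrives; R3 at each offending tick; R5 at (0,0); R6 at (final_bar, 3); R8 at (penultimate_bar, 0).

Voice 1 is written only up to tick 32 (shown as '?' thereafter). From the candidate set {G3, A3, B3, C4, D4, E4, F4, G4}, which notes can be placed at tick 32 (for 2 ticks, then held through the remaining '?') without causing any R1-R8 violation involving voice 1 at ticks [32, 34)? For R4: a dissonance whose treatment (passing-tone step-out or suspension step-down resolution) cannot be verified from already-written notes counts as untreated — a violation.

G3: violates R2
A3: violates R4
B3: legal
C4: violates R4
D4: legal
E4: legal
F4: violates R4
G4: legal

{B3, D4, E4, G4}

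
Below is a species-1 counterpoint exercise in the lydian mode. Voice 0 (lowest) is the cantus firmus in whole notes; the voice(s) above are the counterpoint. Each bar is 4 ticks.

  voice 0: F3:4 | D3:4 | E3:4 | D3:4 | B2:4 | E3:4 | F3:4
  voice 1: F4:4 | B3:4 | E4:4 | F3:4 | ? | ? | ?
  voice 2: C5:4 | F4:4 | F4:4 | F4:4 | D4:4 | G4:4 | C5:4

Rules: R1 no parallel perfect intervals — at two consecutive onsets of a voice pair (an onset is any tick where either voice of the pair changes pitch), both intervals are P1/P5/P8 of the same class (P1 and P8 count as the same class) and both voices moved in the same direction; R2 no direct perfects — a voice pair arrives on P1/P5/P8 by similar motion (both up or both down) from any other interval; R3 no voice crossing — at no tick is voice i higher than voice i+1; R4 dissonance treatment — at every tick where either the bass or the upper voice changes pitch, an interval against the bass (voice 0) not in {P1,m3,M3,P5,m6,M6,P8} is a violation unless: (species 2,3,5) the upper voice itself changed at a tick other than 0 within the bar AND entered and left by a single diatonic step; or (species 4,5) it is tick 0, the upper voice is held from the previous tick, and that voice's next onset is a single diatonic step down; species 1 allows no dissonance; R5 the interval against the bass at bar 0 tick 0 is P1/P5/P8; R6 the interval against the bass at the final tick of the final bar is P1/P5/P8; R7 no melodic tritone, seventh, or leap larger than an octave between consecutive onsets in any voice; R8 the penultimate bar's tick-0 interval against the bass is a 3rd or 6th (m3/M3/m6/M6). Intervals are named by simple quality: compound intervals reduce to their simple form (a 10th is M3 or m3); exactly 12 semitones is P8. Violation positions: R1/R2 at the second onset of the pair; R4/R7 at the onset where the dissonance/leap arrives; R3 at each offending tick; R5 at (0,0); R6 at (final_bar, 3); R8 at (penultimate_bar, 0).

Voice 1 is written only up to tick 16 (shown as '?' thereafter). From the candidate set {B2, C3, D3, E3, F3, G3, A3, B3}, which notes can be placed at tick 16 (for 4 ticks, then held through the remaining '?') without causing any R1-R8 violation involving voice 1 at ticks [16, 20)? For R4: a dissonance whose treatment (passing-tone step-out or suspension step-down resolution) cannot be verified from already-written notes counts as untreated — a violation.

{G3}

B2: violates R2,R7
C3: violates R4
D3: violates R1
E3: violates R4
F3: violates R4
G3: legal
A3: violates R4
B3: violates R7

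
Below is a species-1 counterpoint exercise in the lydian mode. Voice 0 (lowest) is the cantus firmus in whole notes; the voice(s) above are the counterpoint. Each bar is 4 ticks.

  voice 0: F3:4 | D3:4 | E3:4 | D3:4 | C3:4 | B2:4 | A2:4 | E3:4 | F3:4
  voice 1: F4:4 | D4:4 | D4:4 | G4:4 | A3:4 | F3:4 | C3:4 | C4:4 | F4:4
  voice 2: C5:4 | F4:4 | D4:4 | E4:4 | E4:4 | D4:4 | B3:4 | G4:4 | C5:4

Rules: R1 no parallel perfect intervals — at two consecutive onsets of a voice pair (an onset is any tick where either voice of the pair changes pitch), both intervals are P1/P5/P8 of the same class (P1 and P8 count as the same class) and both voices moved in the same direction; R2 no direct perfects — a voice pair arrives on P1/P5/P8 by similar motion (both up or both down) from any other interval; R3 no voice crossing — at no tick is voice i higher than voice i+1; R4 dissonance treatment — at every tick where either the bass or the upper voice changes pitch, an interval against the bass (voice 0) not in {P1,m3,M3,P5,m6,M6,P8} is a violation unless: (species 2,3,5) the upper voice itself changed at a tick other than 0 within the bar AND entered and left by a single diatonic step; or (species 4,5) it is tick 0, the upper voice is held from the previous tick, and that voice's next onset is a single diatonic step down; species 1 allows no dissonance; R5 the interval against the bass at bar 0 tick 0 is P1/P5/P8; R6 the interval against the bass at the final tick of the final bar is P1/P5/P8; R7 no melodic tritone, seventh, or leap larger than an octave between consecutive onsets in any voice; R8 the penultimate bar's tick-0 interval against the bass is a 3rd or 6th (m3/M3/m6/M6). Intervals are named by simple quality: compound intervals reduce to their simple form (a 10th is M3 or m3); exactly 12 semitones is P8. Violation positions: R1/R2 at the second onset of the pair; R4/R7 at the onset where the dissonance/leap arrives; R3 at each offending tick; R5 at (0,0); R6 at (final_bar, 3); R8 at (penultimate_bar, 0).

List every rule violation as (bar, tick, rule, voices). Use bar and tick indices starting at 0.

(1, 0, R1, (0, 1))
(2, 0, R4, (0, 1))
(2, 0, R4, (0, 2))
(3, 0, R3, (1, 2))
(3, 0, R4, (0, 1))
(3, 0, R4, (0, 2))
(3, 1, R3, (1, 2))
(3, 2, R3, (1, 2))
(3, 3, R3, (1, 2))
(4, 0, R7, (1,))
(5, 0, R4, (0, 1))
(6, 0, R4, (0, 2))
(7, 0, R2, (1, 2))
(8, 0, R1, (1, 2))
(8, 0, R2, (0, 1))
(8, 0, R2, (0, 2))

bar 0: v0=F3 v1=F4 v2=C5 downbeat P5
bar 1: v0=D3 v1=D4 v2=F4 downbeat m3
bar 2: v0=E3 v1=D4 v2=D4 downbeat m7
bar 3: v0=D3 v1=G4 v2=E4 downbeat M2
bar 4: v0=C3 v1=A3 v2=E4 downbeat M3
bar 5: v0=B2 v1=F3 v2=D4 downbeat m3
bar 6: v0=A2 v1=C3 v2=B3 downbeat M2
bar 7: v0=E3 v1=C4 v2=G4 downbeat m3
bar 8: v0=F3 v1=F4 v2=C5 downbeat P5
  -> R1 @ bar 1 tick 0 v(0, 1): F3/F4 P8 -> D3/D4 P8 similar
  -> R4 @ bar 2 tick 0 v(0, 1): E3/D4 m7 untreated
  -> R4 @ bar 2 tick 0 v(0, 2): E3/D4 m7 untreated
  -> R3 @ bar 3 tick 0 v(1, 2): G4 above E4
  -> R4 @ bar 3 tick 0 v(0, 1): D3/G4 P4 untreated
  -> R4 @ bar 3 tick 0 v(0, 2): D3/E4 M2 untreated
  -> R3 @ bar 3 tick 1 v(1, 2): G4 above E4
  -> R3 @ bar 3 tick 2 v(1, 2): G4 above E4
  -> R3 @ bar 3 tick 3 v(1, 2): G4 above E4
  -> R7 @ bar 4 tick 0 v(1,): G4->A3 leap 10st
  -> R4 @ bar 5 tick 0 v(0, 1): B2/F3 TT untreated
  -> R4 @ bar 6 tick 0 v(0, 2): A2/B3 M2 untreated
  -> R2 @ bar 7 tick 0 v(1, 2): C3/B3 M7 -> C4/G4 P5 similar
  -> R1 @ bar 8 tick 0 v(1, 2): C4/G4 P5 -> F4/C5 P5 similar
  -> R2 @ bar 8 tick 0 v(0, 1): E3/C4 m6 -> F3/F4 P8 similar
  -> R2 @ bar 8 tick 0 v(0, 2): E3/G4 m3 -> F3/C5 P5 similar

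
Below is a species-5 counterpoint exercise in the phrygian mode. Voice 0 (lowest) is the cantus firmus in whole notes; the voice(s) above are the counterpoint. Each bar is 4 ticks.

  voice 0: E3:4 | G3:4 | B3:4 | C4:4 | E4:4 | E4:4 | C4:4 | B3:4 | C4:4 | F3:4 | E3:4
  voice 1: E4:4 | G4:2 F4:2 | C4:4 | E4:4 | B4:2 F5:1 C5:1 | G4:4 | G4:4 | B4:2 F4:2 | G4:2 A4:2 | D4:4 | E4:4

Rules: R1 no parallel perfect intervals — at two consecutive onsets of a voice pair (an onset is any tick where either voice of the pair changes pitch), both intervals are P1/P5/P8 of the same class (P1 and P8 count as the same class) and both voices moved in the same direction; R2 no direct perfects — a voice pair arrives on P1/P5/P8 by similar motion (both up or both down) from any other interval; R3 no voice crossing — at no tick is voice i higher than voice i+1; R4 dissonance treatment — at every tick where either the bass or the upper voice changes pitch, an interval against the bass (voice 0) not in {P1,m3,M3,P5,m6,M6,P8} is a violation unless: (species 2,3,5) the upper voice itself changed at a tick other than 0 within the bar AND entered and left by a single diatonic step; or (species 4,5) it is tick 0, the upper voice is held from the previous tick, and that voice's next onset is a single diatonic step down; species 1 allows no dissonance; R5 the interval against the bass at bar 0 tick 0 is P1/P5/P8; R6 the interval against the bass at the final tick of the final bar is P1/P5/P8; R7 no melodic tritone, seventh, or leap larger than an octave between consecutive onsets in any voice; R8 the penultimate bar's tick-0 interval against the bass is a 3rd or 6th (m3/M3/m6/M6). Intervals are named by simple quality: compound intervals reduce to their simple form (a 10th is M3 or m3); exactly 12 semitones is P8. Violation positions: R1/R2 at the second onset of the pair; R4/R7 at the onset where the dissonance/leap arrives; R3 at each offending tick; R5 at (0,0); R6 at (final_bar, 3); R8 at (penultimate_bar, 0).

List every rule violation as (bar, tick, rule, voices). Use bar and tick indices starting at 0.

bar 0: v0=E3 v1=E4 downbeat P8
bar 1: v0=G3 v1=G4 downbeat P8
bar 2: v0=B3 v1=C4 downbeat m2
bar 3: v0=C4 v1=E4 downbeat M3
bar 4: v0=E4 v1=B4 downbeat P5
bar 5: v0=E4 v1=G4 downbeat m3
bar 6: v0=C4 v1=G4 downbeat P5
bar 7: v0=B3 v1=B4 downbeat P8
bar 8: v0=C4 v1=G4 downbeat P5
bar 9: v0=F3 v1=D4 downbeat M6
bar 10: v0=E3 v1=E4 downbeat P8
  -> R1 @ bar 1 tick 0 v(0, 1): E3/E4 P8 -> G3/G4 P8 similar
  -> R4 @ bar 1 tick 2 v(0, 1): G3/F4 m7 untreated
  -> R4 @ bar 2 tick 0 v(0, 1): B3/C4 m2 untreated
  -> R2 @ bar 4 tick 0 v(0, 1): C4/E4 M3 -> E4/B4 P5 similar
  -> R4 @ bar 4 tick 2 v(0, 1): E4/F5 m2 untreated
  -> R7 @ bar 4 tick 2 v(1,): B4->F5 leap 6st
  -> R4 @ bar 7 tick 2 v(0, 1): B3/F4 TT untreated
  -> R7 @ bar 7 tick 2 v(1,): B4->F4 leap 6st
  -> R2 @ bar 8 tick 0 v(0, 1): B3/F4 TT -> C4/G4 P5 similar

(1, 0, R1, (0, 1))
(1, 2, R4, (0, 1))
(2, 0, R4, (0, 1))
(4, 0, R2, (0, 1))
(4, 2, R4, (0, 1))
(4, 2, R7, (1,))
(7, 2, R4, (0, 1))
(7, 2, R7, (1,))
(8, 0, R2, (0, 1))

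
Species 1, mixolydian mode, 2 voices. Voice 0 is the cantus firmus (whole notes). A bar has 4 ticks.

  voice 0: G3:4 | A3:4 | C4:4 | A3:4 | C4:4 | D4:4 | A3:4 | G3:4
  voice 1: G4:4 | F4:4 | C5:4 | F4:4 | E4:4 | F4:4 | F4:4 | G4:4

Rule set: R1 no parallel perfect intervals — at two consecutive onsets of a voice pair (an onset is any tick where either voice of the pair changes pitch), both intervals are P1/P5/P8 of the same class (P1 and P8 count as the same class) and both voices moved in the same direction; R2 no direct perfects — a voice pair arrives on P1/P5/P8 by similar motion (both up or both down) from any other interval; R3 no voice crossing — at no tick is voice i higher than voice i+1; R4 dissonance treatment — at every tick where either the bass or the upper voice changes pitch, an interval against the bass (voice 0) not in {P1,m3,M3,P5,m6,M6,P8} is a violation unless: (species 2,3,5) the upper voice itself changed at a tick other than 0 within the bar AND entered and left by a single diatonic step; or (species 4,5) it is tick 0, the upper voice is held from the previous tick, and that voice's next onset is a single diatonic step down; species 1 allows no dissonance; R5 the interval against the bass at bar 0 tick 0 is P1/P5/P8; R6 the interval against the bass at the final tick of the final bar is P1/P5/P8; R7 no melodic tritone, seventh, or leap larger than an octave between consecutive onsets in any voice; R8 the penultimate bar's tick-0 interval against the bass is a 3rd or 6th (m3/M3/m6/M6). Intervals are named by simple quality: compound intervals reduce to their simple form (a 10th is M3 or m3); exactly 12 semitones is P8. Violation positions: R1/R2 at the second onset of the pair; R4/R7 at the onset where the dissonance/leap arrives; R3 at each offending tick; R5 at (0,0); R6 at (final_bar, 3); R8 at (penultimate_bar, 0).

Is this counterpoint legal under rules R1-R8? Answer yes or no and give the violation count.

bar 0: v0=G3 v1=G4 (P8)
bar 1: v0=A3 v1=F4 (m6)
bar 2: v0=C4 v1=C5 (P8)
bar 3: v0=A3 v1=F4 (m6)
bar 4: v0=C4 v1=E4 (M3)
bar 5: v0=D4 v1=F4 (m3)
bar 6: v0=A3 v1=F4 (m6)
bar 7: v0=G3 v1=G4 (P8)
  R2 @ bar2.0: A3/F4 m6 -> C4/C5 P8 similar

No (1 violations)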